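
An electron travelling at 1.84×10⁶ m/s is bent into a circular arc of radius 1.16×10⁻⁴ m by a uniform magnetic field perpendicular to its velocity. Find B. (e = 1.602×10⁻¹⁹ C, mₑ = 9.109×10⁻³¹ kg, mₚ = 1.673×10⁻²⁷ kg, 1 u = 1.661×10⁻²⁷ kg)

From |q|vB = mv²/r, B = mv/(|q|r).
B = (9.109×10⁻³¹)(1.84×10⁶)/((1.602×10⁻¹⁹)(1.16×10⁻⁴)) ≈ 0.0902 T.

B ≈ 0.0902 T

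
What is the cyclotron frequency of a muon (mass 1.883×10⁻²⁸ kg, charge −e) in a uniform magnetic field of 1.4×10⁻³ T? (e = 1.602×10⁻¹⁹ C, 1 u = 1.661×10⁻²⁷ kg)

f = |q|B/(2πm).
f = (1.602×10⁻¹⁹)(1.4×10⁻³)/(2π·1.883×10⁻²⁸) ≈ 1.9×10⁵ Hz.

f ≈ 1.9×10⁵ Hz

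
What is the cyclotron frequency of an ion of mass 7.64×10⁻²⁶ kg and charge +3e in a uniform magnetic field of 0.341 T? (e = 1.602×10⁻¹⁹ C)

f ≈ 3.41×10⁵ Hz

f = |q|B/(2πm).
f = (4.806×10⁻¹⁹)(0.341)/(2π·7.64×10⁻²⁶) ≈ 3.41×10⁵ Hz.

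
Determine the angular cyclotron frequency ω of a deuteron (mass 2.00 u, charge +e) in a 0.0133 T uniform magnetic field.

ω ≈ 6.41×10⁵ rad/s

ω = |q|B/m.
ω = (1.602×10⁻¹⁹)(0.0133)/3.322×10⁻²⁷ ≈ 6.41×10⁵ rad/s.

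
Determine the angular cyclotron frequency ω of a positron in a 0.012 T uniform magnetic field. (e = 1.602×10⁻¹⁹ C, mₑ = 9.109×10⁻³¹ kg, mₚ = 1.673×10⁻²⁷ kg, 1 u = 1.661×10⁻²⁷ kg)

ω = |q|B/m.
ω = (1.602×10⁻¹⁹)(0.012)/9.109×10⁻³¹ ≈ 2.1×10⁹ rad/s.

ω ≈ 2.1×10⁹ rad/s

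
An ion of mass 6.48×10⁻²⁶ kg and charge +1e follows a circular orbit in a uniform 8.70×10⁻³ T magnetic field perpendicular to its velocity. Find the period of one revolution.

The cyclotron period depends only on m, q, B: T = 2πm/(|q|B).
T = 2π(6.48×10⁻²⁶)/((1.602×10⁻¹⁹)(8.70×10⁻³)) ≈ 2.92×10⁻⁴ s.

T ≈ 2.92×10⁻⁴ s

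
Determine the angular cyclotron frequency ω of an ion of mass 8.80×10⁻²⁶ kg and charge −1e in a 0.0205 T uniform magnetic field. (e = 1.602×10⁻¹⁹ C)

ω ≈ 3.73×10⁴ rad/s

ω = |q|B/m.
ω = (1.602×10⁻¹⁹)(0.0205)/8.80×10⁻²⁶ ≈ 3.73×10⁴ rad/s.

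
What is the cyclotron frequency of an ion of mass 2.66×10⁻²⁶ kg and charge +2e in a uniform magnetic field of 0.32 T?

f = |q|B/(2πm).
f = (3.204×10⁻¹⁹)(0.32)/(2π·2.66×10⁻²⁶) ≈ 6.1×10⁵ Hz.

f ≈ 6.1×10⁵ Hz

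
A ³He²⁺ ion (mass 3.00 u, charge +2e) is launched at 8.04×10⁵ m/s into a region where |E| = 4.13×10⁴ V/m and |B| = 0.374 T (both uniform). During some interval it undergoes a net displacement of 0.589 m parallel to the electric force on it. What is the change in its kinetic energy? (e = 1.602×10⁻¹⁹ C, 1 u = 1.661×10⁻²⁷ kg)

The magnetic force is always ⟂ v and does no work; only the electric force changes KE.
ΔKE = F_E · d = |q|E d = (3.204×10⁻¹⁹)(4.13×10⁴)(0.589) ≈ 7.79×10⁻¹⁵ J.

ΔKE ≈ 7.79×10⁻¹⁵ J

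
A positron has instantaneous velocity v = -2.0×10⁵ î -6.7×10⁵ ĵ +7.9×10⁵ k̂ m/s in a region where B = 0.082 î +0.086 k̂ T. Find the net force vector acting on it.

F ≈ (-9.23×10⁻¹⁵, 1.31×10⁻¹⁴, 8.80×10⁻¹⁵) N

v×B = (-5.76×10⁴, 8.20×10⁴, 5.49×10⁴) N/C.
F = q v×B = (1.602×10⁻¹⁹ C)·(-5.76×10⁴, 8.20×10⁴, 5.49×10⁴) = (-9.23×10⁻¹⁵, 1.31×10⁻¹⁴, 8.80×10⁻¹⁵) N.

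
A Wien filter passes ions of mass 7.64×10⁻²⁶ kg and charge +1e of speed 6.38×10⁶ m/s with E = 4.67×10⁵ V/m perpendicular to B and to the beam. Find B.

B = 0.0732 T

Balance of forces in the selector: qE = qvB ⇒ B = E/v.
B = 4.67×10⁵/6.38×10⁶ = 0.0732 T.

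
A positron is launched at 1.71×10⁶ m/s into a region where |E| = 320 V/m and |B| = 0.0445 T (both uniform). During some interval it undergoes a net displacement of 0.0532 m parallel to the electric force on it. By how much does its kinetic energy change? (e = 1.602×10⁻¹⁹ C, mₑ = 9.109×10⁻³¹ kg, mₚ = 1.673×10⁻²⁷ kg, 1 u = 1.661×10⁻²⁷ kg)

The magnetic force is always ⟂ v and does no work; only the electric force changes KE.
ΔKE = F_E · d = |q|E d = (1.602×10⁻¹⁹)(320)(0.0532) ≈ 2.73×10⁻¹⁸ J.

ΔKE ≈ 2.73×10⁻¹⁸ J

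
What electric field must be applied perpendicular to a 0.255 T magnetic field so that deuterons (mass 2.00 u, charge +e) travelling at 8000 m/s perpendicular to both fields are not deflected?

For straight-line motion qE = qvB, so E = vB.
E = 8000 × 0.255 = 2040 V/m.

E = 2040 V/m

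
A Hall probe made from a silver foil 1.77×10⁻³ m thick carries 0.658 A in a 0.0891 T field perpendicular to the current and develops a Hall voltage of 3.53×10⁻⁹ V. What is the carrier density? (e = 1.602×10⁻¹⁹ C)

From V_H = IB/(n e t), n = IB/(V_H e t).
n = (0.658)(0.0891)/((3.53×10⁻⁹)(1.602×10⁻¹⁹)(1.77×10⁻³)) ≈ 5.86×10²⁸ m⁻³.

n ≈ 5.86×10²⁸ m⁻³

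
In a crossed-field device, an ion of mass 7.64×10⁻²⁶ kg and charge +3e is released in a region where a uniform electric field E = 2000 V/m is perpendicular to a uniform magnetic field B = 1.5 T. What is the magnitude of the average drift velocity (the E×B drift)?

v_d ≈ 1300 m/s

In crossed fields the guiding centre drifts at v_d = |E×B|/B² = E/B, independent of charge and mass.
v_d = 2000/1.5 = 1300 m/s.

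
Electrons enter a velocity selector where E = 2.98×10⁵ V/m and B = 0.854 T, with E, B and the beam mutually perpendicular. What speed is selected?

v = 3.49×10⁵ m/s

For undeflected motion the electric and magnetic forces balance: qE = qvB.
v = E/B = 2.98×10⁵/0.854 = 3.49×10⁵ m/s.
The result is independent of the particle's charge and mass.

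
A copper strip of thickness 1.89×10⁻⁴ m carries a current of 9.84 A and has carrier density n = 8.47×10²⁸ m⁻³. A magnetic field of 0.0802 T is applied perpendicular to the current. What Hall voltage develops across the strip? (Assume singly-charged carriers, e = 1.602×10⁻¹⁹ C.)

V_H ≈ 3.08×10⁻⁷ V

V_H = IB/(n e t).
V_H = (9.84)(0.0802)/((8.47×10²⁸)(1.602×10⁻¹⁹)(1.89×10⁻⁴)) ≈ 3.08×10⁻⁷ V.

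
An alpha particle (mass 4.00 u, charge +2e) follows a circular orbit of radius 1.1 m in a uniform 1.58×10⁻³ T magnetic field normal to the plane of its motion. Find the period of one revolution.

The cyclotron period depends only on m, q, B: T = 2πm/(|q|B).
T = 2π(6.644×10⁻²⁷)/((3.204×10⁻¹⁹)(1.58×10⁻³)) ≈ 8.25×10⁻⁵ s.

T ≈ 8.25×10⁻⁵ s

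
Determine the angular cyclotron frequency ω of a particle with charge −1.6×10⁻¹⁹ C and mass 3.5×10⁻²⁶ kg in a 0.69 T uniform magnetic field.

ω = |q|B/m.
ω = (1.6×10⁻¹⁹)(0.69)/3.5×10⁻²⁶ ≈ 3.2×10⁶ rad/s.

ω ≈ 3.2×10⁶ rad/s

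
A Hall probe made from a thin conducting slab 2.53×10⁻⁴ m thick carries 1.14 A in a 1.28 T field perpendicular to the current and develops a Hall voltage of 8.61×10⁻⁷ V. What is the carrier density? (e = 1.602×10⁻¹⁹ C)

From V_H = IB/(n e t), n = IB/(V_H e t).
n = (1.14)(1.28)/((8.61×10⁻⁷)(1.602×10⁻¹⁹)(2.53×10⁻⁴)) ≈ 4.18×10²⁸ m⁻³.

n ≈ 4.18×10²⁸ m⁻³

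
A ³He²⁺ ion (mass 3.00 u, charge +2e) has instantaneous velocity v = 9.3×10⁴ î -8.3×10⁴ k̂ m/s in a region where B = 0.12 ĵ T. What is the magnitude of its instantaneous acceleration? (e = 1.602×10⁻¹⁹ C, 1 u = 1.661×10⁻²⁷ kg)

|a| ≈ 9.62×10¹¹ m/s²

v×B = (9960, 0, 1.12×10⁴) N/C.
F = q v×B = (3.204×10⁻¹⁹ C)·(9960, 0, 1.12×10⁴) = (3.19×10⁻¹⁵, 0, 3.58×10⁻¹⁵) N.
|a| = |F|/m = 4.793×10⁻¹⁵/4.983×10⁻²⁷ ≈ 9.62×10¹¹ m/s².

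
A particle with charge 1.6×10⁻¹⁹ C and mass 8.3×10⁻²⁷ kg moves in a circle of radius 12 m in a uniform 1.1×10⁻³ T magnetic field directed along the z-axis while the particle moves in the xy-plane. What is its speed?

v ≈ 2.5×10⁵ m/s

From |q|vB = mv²/r, v = |q|Br/m.
v = (1.6×10⁻¹⁹)(1.1×10⁻³)(12)/8.3×10⁻²⁷ ≈ 2.5×10⁵ m/s.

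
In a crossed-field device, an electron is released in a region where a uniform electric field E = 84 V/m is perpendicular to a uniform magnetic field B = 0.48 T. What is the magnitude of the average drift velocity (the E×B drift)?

In crossed fields the guiding centre drifts at v_d = |E×B|/B² = E/B, independent of charge and mass.
v_d = 84/0.48 = 180 m/s.

v_d ≈ 180 m/s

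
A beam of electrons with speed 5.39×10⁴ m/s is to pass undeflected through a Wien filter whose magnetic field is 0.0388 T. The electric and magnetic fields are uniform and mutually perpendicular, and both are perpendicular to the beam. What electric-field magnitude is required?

E = 2090 V/m

For straight-line motion qE = qvB, so E = vB.
E = 5.39×10⁴ × 0.0388 = 2090 V/m.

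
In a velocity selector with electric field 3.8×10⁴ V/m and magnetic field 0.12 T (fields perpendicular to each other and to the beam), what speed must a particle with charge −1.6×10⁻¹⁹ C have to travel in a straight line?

v = 3.2×10⁵ m/s

Zero net Lorentz force requires |qE| = |q v×B|, i.e. E = vB.
v = E/B = 3.8×10⁴/0.12 = 3.2×10⁵ m/s.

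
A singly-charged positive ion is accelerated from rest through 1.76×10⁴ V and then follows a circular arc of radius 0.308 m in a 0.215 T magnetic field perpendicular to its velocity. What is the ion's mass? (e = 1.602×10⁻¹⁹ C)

m ≈ 2.00×10⁻²⁶ kg

Combine |q|V = ½mv² and r = mv/(|q|B): eliminate v to get m = qB²r²/(2V).
m = (1.602×10⁻¹⁹)(0.215)²(0.308)²/(2·1.76×10⁴) ≈ 2.00×10⁻²⁶ kg.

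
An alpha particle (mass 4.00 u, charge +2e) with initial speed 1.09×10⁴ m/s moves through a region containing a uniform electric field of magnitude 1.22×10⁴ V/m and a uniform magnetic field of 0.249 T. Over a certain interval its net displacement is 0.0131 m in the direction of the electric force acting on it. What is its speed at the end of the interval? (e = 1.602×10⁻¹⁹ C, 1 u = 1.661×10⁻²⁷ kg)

v_f ≈ 1.25×10⁵ m/s

B does no work; ΔKE = |q|E d.
½mv_f² = ½mv₀² + |q|Ed = ½(6.644×10⁻²⁷)(1.09×10⁴)² + (3.204×10⁻¹⁹)(1.22×10⁴)(0.0131) ≈ 3.947×10⁻¹⁹ J + 5.121×10⁻¹⁷ J ≈ 5.160×10⁻¹⁷ J.
v_f = √(2·5.160×10⁻¹⁷/6.644×10⁻²⁷) ≈ 1.25×10⁵ m/s.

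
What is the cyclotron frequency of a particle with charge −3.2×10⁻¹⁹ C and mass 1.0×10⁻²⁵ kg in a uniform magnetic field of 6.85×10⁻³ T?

f ≈ 3490 Hz

f = |q|B/(2πm).
f = (3.2×10⁻¹⁹)(6.85×10⁻³)/(2π·1.0×10⁻²⁵) ≈ 3490 Hz.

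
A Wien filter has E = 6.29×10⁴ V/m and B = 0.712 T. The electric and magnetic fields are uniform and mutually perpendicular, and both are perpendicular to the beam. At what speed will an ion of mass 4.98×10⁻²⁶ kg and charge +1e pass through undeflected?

Zero net Lorentz force requires |qE| = |q v×B|, i.e. E = vB.
v = E/B = 6.29×10⁴/0.712 = 8.83×10⁴ m/s.
The result is independent of the particle's charge and mass.

v = 8.83×10⁴ m/s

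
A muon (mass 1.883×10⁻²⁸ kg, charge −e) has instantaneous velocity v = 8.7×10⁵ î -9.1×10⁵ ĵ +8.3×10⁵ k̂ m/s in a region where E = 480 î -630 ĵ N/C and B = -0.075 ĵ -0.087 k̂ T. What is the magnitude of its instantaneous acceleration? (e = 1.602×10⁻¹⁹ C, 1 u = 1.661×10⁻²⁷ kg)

|a| ≈ 1.47×10¹⁴ m/s²

v×B = (1.41×10⁵, 7.57×10⁴, -6.52×10⁴) N/C.
E + v×B = (1.42×10⁵, 7.51×10⁴, -6.52×10⁴) N/C.
F = q(E + v×B) = (−1.602×10⁻¹⁹ C)·(1.42×10⁵, 7.51×10⁴, -6.52×10⁴) = (-2.27×10⁻¹⁴, -1.20×10⁻¹⁴, 1.05×10⁻¹⁴) N.
|a| = |F|/m = 2.776×10⁻¹⁴/1.883×10⁻²⁸ ≈ 1.47×10¹⁴ m/s².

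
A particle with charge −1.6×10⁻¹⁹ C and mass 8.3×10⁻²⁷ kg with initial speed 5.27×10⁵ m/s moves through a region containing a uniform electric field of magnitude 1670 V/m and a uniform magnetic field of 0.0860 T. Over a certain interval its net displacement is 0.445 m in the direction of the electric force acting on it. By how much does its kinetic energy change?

The magnetic force is always ⟂ v and does no work; only the electric force changes KE.
ΔKE = F_E · d = |q|E d = (1.6×10⁻¹⁹)(1670)(0.445) ≈ 1.19×10⁻¹⁶ J.

ΔKE ≈ 1.19×10⁻¹⁶ J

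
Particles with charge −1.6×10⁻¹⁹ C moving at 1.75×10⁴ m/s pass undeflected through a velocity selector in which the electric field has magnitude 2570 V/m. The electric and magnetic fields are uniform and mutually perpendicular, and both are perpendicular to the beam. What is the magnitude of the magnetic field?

B = 0.147 T

Balance of forces in the selector: qE = qvB ⇒ B = E/v.
B = 2570/1.75×10⁴ = 0.147 T.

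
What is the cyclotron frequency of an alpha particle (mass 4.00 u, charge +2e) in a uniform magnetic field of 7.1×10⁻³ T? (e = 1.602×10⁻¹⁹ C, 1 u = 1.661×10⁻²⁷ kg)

f = |q|B/(2πm).
f = (3.204×10⁻¹⁹)(7.1×10⁻³)/(2π·6.644×10⁻²⁷) ≈ 5.4×10⁴ Hz.

f ≈ 5.4×10⁴ Hz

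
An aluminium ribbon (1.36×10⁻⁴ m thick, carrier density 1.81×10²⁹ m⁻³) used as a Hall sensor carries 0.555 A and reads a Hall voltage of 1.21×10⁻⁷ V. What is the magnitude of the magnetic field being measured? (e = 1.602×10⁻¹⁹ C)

B ≈ 0.860 T

From V_H = IB/(n e t), B = V_H n e t / I.
B = (1.21×10⁻⁷)(1.81×10²⁹)(1.602×10⁻¹⁹)(1.36×10⁻⁴)/0.555 ≈ 0.860 T.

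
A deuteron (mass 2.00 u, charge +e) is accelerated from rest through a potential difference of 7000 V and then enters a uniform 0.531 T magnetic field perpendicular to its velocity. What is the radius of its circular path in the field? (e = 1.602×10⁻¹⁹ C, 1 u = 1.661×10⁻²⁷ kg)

r ≈ 0.0321 m

Acceleration: |q|V = ½mv² ⇒ v = √(2|q|V/m) = √(2·1.602×10⁻¹⁹·7000/3.322×10⁻²⁷) ≈ 8.217×10⁵ m/s.
In the field: r = mv/(|q|B) = (3.322×10⁻²⁷)(8.217×10⁵)/((1.602×10⁻¹⁹)(0.531)) ≈ 0.0321 m.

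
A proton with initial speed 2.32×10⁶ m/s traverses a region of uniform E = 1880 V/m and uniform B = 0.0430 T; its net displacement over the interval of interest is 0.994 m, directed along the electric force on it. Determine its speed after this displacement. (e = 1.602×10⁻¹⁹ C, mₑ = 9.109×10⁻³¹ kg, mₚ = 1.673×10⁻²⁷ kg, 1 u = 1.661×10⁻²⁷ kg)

v_f ≈ 2.40×10⁶ m/s

B does no work; ΔKE = |q|E d.
½mv_f² = ½mv₀² + |q|Ed = ½(1.673×10⁻²⁷)(2.32×10⁶)² + (1.602×10⁻¹⁹)(1880)(0.994) ≈ 4.502×10⁻¹⁵ J + 2.994×10⁻¹⁶ J ≈ 4.802×10⁻¹⁵ J.
v_f = √(2·4.802×10⁻¹⁵/1.673×10⁻²⁷) ≈ 2.40×10⁶ m/s.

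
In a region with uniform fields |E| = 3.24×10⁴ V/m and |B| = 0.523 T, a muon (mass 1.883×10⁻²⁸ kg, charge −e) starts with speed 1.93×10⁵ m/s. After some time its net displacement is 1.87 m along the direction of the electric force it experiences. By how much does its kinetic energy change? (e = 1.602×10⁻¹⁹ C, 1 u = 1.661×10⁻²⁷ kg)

ΔKE ≈ 9.71×10⁻¹⁵ J

The magnetic force is always ⟂ v and does no work; only the electric force changes KE.
ΔKE = F_E · d = |q|E d = (1.602×10⁻¹⁹)(3.24×10⁴)(1.87) ≈ 9.71×10⁻¹⁵ J.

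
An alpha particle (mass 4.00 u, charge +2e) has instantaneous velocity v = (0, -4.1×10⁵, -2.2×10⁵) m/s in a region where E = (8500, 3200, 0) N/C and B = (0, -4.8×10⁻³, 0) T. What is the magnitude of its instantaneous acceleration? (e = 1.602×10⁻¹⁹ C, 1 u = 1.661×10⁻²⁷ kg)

v×B = (-1060, 0, 0) N/C.
E + v×B = (7440, 3200, 0) N/C.
F = q(E + v×B) = (3.204×10⁻¹⁹ C)·(7440, 3200, 0) = (2.39×10⁻¹⁵, 1.03×10⁻¹⁵, 0) N.
|a| = |F|/m = 2.596×10⁻¹⁵/6.644×10⁻²⁷ ≈ 3.91×10¹¹ m/s².

|a| ≈ 3.91×10¹¹ m/s²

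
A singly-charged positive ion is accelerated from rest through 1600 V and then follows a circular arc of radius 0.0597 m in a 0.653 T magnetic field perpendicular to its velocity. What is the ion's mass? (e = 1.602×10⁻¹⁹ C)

m ≈ 7.61×10⁻²⁶ kg

Combine |q|V = ½mv² and r = mv/(|q|B): eliminate v to get m = qB²r²/(2V).
m = (1.602×10⁻¹⁹)(0.653)²(0.0597)²/(2·1600) ≈ 7.61×10⁻²⁶ kg.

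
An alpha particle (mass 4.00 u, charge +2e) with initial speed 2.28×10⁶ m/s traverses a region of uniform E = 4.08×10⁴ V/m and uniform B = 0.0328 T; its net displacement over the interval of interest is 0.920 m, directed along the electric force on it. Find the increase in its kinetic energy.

ΔKE ≈ 1.20×10⁻¹⁴ J

The magnetic force is always ⟂ v and does no work; only the electric force changes KE.
ΔKE = F_E · d = |q|E d = (3.204×10⁻¹⁹)(4.08×10⁴)(0.920) ≈ 1.20×10⁻¹⁴ J.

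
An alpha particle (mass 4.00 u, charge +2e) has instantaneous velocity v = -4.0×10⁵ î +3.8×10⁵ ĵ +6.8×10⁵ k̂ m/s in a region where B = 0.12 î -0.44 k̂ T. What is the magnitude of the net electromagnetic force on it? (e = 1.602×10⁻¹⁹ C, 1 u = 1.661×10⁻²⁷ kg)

v×B = (-1.67×10⁵, -9.44×10⁴, -4.56×10⁴) N/C.
F = q v×B = (3.204×10⁻¹⁹ C)·(-1.67×10⁵, -9.44×10⁴, -4.56×10⁴) = (-5.36×10⁻¹⁴, -3.02×10⁻¹⁴, -1.46×10⁻¹⁴) N.
|F| = 6.32×10⁻¹⁴ N.

|F| ≈ 6.32×10⁻¹⁴ N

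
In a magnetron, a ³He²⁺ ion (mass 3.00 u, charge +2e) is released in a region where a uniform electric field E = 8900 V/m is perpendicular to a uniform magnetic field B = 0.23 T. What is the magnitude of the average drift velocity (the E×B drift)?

The E×B drift speed is v_d = E/B.
v_d = 8900/0.23 = 3.9×10⁴ m/s.

v_d ≈ 3.9×10⁴ m/s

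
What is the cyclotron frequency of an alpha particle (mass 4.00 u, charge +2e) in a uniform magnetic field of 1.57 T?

f ≈ 1.20×10⁷ Hz

f = |q|B/(2πm).
f = (3.204×10⁻¹⁹)(1.57)/(2π·6.644×10⁻²⁷) ≈ 1.20×10⁷ Hz.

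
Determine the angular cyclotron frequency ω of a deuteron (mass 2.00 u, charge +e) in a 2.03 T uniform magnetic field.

ω ≈ 9.79×10⁷ rad/s

ω = |q|B/m.
ω = (1.602×10⁻¹⁹)(2.03)/3.322×10⁻²⁷ ≈ 9.79×10⁷ rad/s.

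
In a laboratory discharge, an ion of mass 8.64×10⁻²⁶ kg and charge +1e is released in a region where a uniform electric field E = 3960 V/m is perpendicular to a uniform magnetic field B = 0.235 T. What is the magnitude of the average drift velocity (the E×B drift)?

v_d ≈ 1.69×10⁴ m/s

The steady drift has the magnetic force balancing the electric force, so v_d = E/B.
v_d = 3960/0.235 = 1.69×10⁴ m/s.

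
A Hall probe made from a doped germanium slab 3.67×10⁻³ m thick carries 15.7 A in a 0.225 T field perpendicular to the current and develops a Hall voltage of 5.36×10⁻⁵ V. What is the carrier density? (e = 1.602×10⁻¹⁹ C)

n ≈ 1.12×10²⁶ m⁻³

From V_H = IB/(n e t), n = IB/(V_H e t).
n = (15.7)(0.225)/((5.36×10⁻⁵)(1.602×10⁻¹⁹)(3.67×10⁻³)) ≈ 1.12×10²⁶ m⁻³.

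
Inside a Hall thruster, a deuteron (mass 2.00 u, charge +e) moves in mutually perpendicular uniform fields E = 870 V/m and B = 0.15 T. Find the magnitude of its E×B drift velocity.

In crossed fields the guiding centre drifts at v_d = |E×B|/B² = E/B, independent of charge and mass.
v_d = 870/0.15 = 5800 m/s.

v_d ≈ 5800 m/s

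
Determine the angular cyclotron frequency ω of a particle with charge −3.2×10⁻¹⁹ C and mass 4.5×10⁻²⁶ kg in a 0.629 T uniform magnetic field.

ω ≈ 4.47×10⁶ rad/s

ω = |q|B/m.
ω = (3.2×10⁻¹⁹)(0.629)/4.5×10⁻²⁶ ≈ 4.47×10⁶ rad/s.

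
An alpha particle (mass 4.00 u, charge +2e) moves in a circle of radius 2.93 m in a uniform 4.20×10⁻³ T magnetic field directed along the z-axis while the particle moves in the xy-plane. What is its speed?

v ≈ 5.93×10⁵ m/s

From |q|vB = mv²/r, v = |q|Br/m.
v = (3.204×10⁻¹⁹)(4.20×10⁻³)(2.93)/6.644×10⁻²⁷ ≈ 5.93×10⁵ m/s.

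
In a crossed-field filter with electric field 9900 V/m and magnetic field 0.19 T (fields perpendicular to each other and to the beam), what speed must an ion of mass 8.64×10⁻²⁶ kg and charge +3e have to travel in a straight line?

Straight-line motion ⇒ electric and magnetic forces cancel, so E = vB.
v = E/B = 9900/0.19 = 5.2×10⁴ m/s.

v = 5.2×10⁴ m/s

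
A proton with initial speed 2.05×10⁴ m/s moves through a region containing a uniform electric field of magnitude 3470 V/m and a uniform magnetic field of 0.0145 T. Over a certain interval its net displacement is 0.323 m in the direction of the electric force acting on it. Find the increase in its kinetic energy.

ΔKE ≈ 1.80×10⁻¹⁶ J

The magnetic force is always ⟂ v and does no work; only the electric force changes KE.
ΔKE = F_E · d = |q|E d = (1.602×10⁻¹⁹)(3470)(0.323) ≈ 1.80×10⁻¹⁶ J.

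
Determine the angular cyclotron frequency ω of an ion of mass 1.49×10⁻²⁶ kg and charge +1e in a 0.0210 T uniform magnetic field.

ω = |q|B/m.
ω = (1.602×10⁻¹⁹)(0.0210)/1.49×10⁻²⁶ ≈ 2.26×10⁵ rad/s.

ω ≈ 2.26×10⁵ rad/s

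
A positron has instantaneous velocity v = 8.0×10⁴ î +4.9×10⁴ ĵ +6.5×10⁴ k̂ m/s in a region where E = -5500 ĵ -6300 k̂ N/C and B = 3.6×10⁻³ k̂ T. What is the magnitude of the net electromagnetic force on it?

v×B = (176, -288, 0) N/C.
E + v×B = (176, -5790, -6300) N/C.
F = q(E + v×B) = (1.602×10⁻¹⁹ C)·(176, -5790, -6300) = (2.83×10⁻¹⁷, -9.27×10⁻¹⁶, -1.01×10⁻¹⁵) N.
|F| = 1.37×10⁻¹⁵ N.

|F| ≈ 1.37×10⁻¹⁵ N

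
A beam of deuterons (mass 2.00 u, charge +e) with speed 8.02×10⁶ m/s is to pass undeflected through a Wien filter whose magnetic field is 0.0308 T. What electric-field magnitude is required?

For straight-line motion qE = qvB, so E = vB.
E = 8.02×10⁶ × 0.0308 = 2.47×10⁵ V/m.

E = 2.47×10⁵ V/m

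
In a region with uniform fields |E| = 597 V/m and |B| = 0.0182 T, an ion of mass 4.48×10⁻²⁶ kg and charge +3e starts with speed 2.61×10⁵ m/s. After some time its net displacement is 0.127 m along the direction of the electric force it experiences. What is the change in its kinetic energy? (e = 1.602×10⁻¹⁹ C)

The magnetic force is always ⟂ v and does no work; only the electric force changes KE.
ΔKE = F_E · d = |q|E d = (4.806×10⁻¹⁹)(597)(0.127) ≈ 3.64×10⁻¹⁷ J.

ΔKE ≈ 3.64×10⁻¹⁷ J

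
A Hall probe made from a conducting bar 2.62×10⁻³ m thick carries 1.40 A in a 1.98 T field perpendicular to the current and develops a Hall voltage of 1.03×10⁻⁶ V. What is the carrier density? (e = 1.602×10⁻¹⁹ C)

From V_H = IB/(n e t), n = IB/(V_H e t).
n = (1.40)(1.98)/((1.03×10⁻⁶)(1.602×10⁻¹⁹)(2.62×10⁻³)) ≈ 6.41×10²⁷ m⁻³.

n ≈ 6.41×10²⁷ m⁻³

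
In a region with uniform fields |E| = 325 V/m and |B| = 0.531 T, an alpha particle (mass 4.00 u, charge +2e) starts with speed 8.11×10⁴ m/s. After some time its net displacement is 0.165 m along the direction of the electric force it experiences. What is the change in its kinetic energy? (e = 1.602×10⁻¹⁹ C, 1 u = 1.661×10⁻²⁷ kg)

The magnetic force is always ⟂ v and does no work; only the electric force changes KE.
ΔKE = F_E · d = |q|E d = (3.204×10⁻¹⁹)(325)(0.165) ≈ 1.72×10⁻¹⁷ J.

ΔKE ≈ 1.72×10⁻¹⁷ J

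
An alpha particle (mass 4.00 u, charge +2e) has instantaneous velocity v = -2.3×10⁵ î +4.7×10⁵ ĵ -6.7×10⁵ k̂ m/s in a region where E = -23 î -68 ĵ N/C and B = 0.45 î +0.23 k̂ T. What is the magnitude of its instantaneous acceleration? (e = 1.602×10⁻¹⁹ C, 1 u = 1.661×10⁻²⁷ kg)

v×B = (1.08×10⁵, -2.49×10⁵, -2.12×10⁵) N/C.
E + v×B = (1.08×10⁵, -2.49×10⁵, -2.12×10⁵) N/C.
F = q(E + v×B) = (3.204×10⁻¹⁹ C)·(1.08×10⁵, -2.49×10⁵, -2.12×10⁵) = (3.46×10⁻¹⁴, -7.97×10⁻¹⁴, -6.78×10⁻¹⁴) N.
|a| = |F|/m = 1.102×10⁻¹³/6.644×10⁻²⁷ ≈ 1.66×10¹³ m/s².

|a| ≈ 1.66×10¹³ m/s²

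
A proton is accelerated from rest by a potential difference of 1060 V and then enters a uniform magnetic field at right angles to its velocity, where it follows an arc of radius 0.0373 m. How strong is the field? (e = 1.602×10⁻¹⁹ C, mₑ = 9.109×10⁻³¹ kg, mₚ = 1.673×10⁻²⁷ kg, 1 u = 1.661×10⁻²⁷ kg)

B ≈ 0.126 T

v = √(2|q|V/m) = √(2·1.602×10⁻¹⁹·1060/1.673×10⁻²⁷) ≈ 4.506×10⁵ m/s.
B = mv/(|q|r) = (1.673×10⁻²⁷)(4.506×10⁵)/((1.602×10⁻¹⁹)(0.0373)) ≈ 0.126 T.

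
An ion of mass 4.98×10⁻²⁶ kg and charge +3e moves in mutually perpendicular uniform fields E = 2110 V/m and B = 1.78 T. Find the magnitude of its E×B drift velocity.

v_d ≈ 1190 m/s

The steady drift has the magnetic force balancing the electric force, so v_d = E/B.
v_d = 2110/1.78 = 1190 m/s.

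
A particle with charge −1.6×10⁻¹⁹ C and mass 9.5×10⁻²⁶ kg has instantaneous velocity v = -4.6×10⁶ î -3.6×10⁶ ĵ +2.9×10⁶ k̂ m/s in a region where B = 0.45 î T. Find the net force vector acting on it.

F ≈ (0, -2.09×10⁻¹³, -2.59×10⁻¹³) N

v×B = (0, 1.30×10⁶, 1.62×10⁶) N/C.
F = q v×B = (−1.6×10⁻¹⁹ C)·(0, 1.30×10⁶, 1.62×10⁶) = (0, -2.09×10⁻¹³, -2.59×10⁻¹³) N.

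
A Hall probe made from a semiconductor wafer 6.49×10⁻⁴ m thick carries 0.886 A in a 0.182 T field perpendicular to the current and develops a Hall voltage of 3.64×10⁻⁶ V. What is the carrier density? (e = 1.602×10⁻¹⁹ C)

From V_H = IB/(n e t), n = IB/(V_H e t).
n = (0.886)(0.182)/((3.64×10⁻⁶)(1.602×10⁻¹⁹)(6.49×10⁻⁴)) ≈ 4.26×10²⁶ m⁻³.

n ≈ 4.26×10²⁶ m⁻³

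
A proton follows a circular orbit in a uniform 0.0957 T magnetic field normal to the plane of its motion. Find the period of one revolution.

The cyclotron period depends only on m, q, B: T = 2πm/(|q|B).
T = 2π(1.673×10⁻²⁷)/((1.602×10⁻¹⁹)(0.0957)) ≈ 6.86×10⁻⁷ s.

T ≈ 6.86×10⁻⁷ s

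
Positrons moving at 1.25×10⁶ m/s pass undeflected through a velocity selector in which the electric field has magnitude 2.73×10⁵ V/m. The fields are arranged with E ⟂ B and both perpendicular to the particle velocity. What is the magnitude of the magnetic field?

B = 0.218 T

Balance of forces in the selector: qE = qvB ⇒ B = E/v.
B = 2.73×10⁵/1.25×10⁶ = 0.218 T.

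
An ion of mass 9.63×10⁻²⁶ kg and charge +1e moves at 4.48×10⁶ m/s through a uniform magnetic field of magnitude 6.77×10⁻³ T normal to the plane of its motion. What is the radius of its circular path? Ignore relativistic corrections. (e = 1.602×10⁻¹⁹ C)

r ≈ 398 m

The magnetic force provides the centripetal force: |q|vB = mv²/r.
r = mv/(|q|B) = (9.63×10⁻²⁶)(4.48×10⁶)/((1.602×10⁻¹⁹)(6.77×10⁻³)) ≈ 398 m.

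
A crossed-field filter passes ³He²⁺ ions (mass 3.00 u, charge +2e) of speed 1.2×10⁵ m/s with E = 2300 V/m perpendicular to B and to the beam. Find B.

Balance of forces in the selector: qE = qvB ⇒ B = E/v.
B = 2300/1.2×10⁵ = 0.019 T.

B = 0.019 T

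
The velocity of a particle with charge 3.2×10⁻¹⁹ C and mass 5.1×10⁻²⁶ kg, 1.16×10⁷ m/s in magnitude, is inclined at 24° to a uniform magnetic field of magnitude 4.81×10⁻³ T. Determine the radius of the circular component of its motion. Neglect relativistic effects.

r ≈ 156 m

v⊥ = v sinθ = 1.16×10⁷·sin24° ≈ 4.718×10⁶ m/s.
r = m v⊥/(|q|B) = (5.1×10⁻²⁶)(4.718×10⁶)/((3.2×10⁻¹⁹)(4.81×10⁻³)) ≈ 156 m.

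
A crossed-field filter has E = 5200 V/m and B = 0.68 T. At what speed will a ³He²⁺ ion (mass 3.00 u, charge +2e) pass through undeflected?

For undeflected motion the electric and magnetic forces balance: qE = qvB.
v = E/B = 5200/0.68 = 7600 m/s.

v = 7600 m/s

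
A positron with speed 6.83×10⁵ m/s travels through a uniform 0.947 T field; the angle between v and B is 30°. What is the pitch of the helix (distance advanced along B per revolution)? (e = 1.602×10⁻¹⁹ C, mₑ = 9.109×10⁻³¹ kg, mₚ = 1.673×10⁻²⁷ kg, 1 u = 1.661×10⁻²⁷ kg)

v∥ = v cosθ = 6.83×10⁵·cos30° ≈ 5.915×10⁵ m/s.
T = 2πm/(|q|B) = 2π(9.109×10⁻³¹)/((1.602×10⁻¹⁹)(0.947)) ≈ 3.773×10⁻¹¹ s.
pitch = v∥ T = (5.915×10⁵)(3.773×10⁻¹¹) ≈ 2.23×10⁻⁵ m.

p ≈ 2.23×10⁻⁵ m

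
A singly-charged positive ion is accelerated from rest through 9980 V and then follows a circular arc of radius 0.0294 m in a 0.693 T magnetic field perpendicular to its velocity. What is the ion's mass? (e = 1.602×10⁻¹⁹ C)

Combine |q|V = ½mv² and r = mv/(|q|B): eliminate v to get m = qB²r²/(2V).
m = (1.602×10⁻¹⁹)(0.693)²(0.0294)²/(2·9980) ≈ 3.33×10⁻²⁷ kg.

m ≈ 3.33×10⁻²⁷ kg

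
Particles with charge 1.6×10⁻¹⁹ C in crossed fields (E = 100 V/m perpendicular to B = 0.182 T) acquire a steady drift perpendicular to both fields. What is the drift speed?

v_d ≈ 549 m/s

In crossed fields the guiding centre drifts at v_d = |E×B|/B² = E/B, independent of charge and mass.
v_d = 100/0.182 = 549 m/s.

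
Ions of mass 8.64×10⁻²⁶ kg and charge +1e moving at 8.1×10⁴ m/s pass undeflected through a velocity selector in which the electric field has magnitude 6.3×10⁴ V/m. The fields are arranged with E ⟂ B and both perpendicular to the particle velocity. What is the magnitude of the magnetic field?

B = 0.78 T

Balance of forces in the selector: qE = qvB ⇒ B = E/v.
B = 6.3×10⁴/8.1×10⁴ = 0.78 T.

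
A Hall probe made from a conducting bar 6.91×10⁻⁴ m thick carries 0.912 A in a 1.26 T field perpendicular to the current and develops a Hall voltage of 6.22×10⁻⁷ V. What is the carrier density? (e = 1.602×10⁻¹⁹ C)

From V_H = IB/(n e t), n = IB/(V_H e t).
n = (0.912)(1.26)/((6.22×10⁻⁷)(1.602×10⁻¹⁹)(6.91×10⁻⁴)) ≈ 1.67×10²⁸ m⁻³.

n ≈ 1.67×10²⁸ m⁻³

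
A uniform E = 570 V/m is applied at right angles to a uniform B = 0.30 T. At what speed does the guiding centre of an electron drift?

The steady drift has the magnetic force balancing the electric force, so v_d = E/B.
v_d = 570/0.30 = 1900 m/s.

v_d ≈ 1900 m/s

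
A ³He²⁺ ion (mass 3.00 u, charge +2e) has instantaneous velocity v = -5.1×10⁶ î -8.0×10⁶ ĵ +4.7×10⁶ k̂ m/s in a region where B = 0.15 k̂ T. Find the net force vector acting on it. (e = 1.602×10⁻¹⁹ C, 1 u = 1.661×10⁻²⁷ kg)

v×B = (-1.20×10⁶, 7.65×10⁵, 0) N/C.
F = q v×B = (3.204×10⁻¹⁹ C)·(-1.20×10⁶, 7.65×10⁵, 0) = (-3.84×10⁻¹³, 2.45×10⁻¹³, 0) N.

F ≈ (-3.84×10⁻¹³, 2.45×10⁻¹³, 0) N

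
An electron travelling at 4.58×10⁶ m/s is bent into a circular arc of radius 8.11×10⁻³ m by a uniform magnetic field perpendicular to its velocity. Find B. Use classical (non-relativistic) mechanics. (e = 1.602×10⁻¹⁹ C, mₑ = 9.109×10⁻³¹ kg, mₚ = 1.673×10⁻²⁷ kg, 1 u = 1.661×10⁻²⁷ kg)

From |q|vB = mv²/r, B = mv/(|q|r).
B = (9.109×10⁻³¹)(4.58×10⁶)/((1.602×10⁻¹⁹)(8.11×10⁻³)) ≈ 3.21×10⁻³ T.

B ≈ 3.21×10⁻³ T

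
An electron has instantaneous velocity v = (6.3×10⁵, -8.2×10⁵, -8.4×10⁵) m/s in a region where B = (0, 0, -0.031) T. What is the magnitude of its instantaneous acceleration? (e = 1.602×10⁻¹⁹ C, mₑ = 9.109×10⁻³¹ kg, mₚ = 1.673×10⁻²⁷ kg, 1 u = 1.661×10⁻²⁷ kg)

|a| ≈ 5.64×10¹⁵ m/s²

v×B = (2.54×10⁴, 1.95×10⁴, 0) N/C.
F = q v×B = (−1.602×10⁻¹⁹ C)·(2.54×10⁴, 1.95×10⁴, 0) = (-4.07×10⁻¹⁵, -3.13×10⁻¹⁵, 0) N.
|a| = |F|/m = 5.135×10⁻¹⁵/9.109×10⁻³¹ ≈ 5.64×10¹⁵ m/s².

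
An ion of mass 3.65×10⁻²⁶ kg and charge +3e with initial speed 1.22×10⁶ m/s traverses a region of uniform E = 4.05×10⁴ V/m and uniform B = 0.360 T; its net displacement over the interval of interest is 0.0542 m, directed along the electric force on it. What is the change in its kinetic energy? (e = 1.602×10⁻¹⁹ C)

ΔKE ≈ 1.05×10⁻¹⁵ J

The magnetic force is always ⟂ v and does no work; only the electric force changes KE.
ΔKE = F_E · d = |q|E d = (4.806×10⁻¹⁹)(4.05×10⁴)(0.0542) ≈ 1.05×10⁻¹⁵ J.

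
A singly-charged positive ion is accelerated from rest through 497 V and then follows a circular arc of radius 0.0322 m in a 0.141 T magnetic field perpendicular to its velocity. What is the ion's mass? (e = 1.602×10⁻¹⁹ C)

m ≈ 3.32×10⁻²⁷ kg

Combine |q|V = ½mv² and r = mv/(|q|B): eliminate v to get m = qB²r²/(2V).
m = (1.602×10⁻¹⁹)(0.141)²(0.0322)²/(2·497) ≈ 3.32×10⁻²⁷ kg.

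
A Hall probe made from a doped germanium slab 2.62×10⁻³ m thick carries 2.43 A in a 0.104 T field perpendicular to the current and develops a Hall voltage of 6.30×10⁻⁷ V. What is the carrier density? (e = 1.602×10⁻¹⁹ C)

n ≈ 9.56×10²⁶ m⁻³

From V_H = IB/(n e t), n = IB/(V_H e t).
n = (2.43)(0.104)/((6.30×10⁻⁷)(1.602×10⁻¹⁹)(2.62×10⁻³)) ≈ 9.56×10²⁶ m⁻³.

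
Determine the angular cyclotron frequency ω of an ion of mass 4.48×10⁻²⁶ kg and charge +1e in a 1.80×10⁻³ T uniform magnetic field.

ω ≈ 6440 rad/s

ω = |q|B/m.
ω = (1.602×10⁻¹⁹)(1.80×10⁻³)/4.48×10⁻²⁶ ≈ 6440 rad/s.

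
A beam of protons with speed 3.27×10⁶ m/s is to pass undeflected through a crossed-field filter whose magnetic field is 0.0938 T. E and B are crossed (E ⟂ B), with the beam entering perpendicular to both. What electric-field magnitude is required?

For straight-line motion qE = qvB, so E = vB.
E = 3.27×10⁶ × 0.0938 = 3.07×10⁵ V/m.

E = 3.07×10⁵ V/m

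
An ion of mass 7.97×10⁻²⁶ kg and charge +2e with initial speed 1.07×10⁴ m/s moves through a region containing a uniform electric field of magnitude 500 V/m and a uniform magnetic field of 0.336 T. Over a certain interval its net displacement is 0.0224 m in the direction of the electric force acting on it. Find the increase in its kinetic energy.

ΔKE ≈ 3.59×10⁻¹⁸ J

The magnetic force is always ⟂ v and does no work; only the electric force changes KE.
ΔKE = F_E · d = |q|E d = (3.204×10⁻¹⁹)(500)(0.0224) ≈ 3.59×10⁻¹⁸ J.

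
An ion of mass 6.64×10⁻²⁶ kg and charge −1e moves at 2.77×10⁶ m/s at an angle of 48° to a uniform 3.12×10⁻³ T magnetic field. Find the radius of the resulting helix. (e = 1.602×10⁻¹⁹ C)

v⊥ = v sinθ = 2.77×10⁶·sin48° ≈ 2.059×10⁶ m/s.
r = m v⊥/(|q|B) = (6.64×10⁻²⁶)(2.059×10⁶)/((1.602×10⁻¹⁹)(3.12×10⁻³)) ≈ 273 m.

r ≈ 273 m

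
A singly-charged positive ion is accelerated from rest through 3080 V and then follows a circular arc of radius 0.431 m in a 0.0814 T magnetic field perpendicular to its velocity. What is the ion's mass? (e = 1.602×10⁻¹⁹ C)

Combine |q|V = ½mv² and r = mv/(|q|B): eliminate v to get m = qB²r²/(2V).
m = (1.602×10⁻¹⁹)(0.0814)²(0.431)²/(2·3080) ≈ 3.20×10⁻²⁶ kg.

m ≈ 3.20×10⁻²⁶ kg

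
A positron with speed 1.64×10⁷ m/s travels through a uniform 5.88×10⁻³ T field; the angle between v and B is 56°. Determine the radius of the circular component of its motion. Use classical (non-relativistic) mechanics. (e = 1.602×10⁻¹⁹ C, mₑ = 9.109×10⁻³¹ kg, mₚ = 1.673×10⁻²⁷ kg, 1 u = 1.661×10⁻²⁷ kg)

r ≈ 0.0131 m

v⊥ = v sinθ = 1.64×10⁷·sin56° ≈ 1.360×10⁷ m/s.
r = m v⊥/(|q|B) = (9.109×10⁻³¹)(1.360×10⁷)/((1.602×10⁻¹⁹)(5.88×10⁻³)) ≈ 0.0131 m.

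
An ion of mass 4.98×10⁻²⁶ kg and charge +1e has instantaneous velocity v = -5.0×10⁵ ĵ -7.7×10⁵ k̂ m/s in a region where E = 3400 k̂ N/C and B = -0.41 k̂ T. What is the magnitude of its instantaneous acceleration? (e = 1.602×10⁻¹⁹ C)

v×B = (2.05×10⁵, 0, 0) N/C.
E + v×B = (2.05×10⁵, 0, 3400) N/C.
F = q(E + v×B) = (1.602×10⁻¹⁹ C)·(2.05×10⁵, 0, 3400) = (3.28×10⁻¹⁴, 0, 5.45×10⁻¹⁶) N.
|a| = |F|/m = 3.285×10⁻¹⁴/4.98×10⁻²⁶ ≈ 6.60×10¹¹ m/s².

|a| ≈ 6.60×10¹¹ m/s²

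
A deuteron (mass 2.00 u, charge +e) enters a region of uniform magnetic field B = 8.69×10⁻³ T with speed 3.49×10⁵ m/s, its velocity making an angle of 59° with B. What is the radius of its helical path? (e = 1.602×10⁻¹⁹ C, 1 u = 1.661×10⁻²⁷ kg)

r ≈ 0.714 m

v⊥ = v sinθ = 3.49×10⁵·sin59° ≈ 2.992×10⁵ m/s.
r = m v⊥/(|q|B) = (3.322×10⁻²⁷)(2.992×10⁵)/((1.602×10⁻¹⁹)(8.69×10⁻³)) ≈ 0.714 m.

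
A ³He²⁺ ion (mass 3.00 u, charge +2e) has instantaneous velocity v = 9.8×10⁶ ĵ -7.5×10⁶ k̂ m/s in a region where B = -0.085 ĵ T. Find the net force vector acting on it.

F ≈ (-2.04×10⁻¹³, 0, 0) N

v×B = (-6.38×10⁵, 0, 0) N/C.
F = q v×B = (3.204×10⁻¹⁹ C)·(-6.38×10⁵, 0, 0) = (-2.04×10⁻¹³, 0, 0) N.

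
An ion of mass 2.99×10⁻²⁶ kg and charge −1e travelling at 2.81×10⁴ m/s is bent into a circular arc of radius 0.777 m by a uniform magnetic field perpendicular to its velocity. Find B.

From |q|vB = mv²/r, B = mv/(|q|r).
B = (2.99×10⁻²⁶)(2.81×10⁴)/((1.602×10⁻¹⁹)(0.777)) ≈ 6.75×10⁻³ T.

B ≈ 6.75×10⁻³ T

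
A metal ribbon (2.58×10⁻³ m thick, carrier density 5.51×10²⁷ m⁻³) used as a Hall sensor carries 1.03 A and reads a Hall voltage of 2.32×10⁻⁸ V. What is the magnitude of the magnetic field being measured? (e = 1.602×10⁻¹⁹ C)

From V_H = IB/(n e t), B = V_H n e t / I.
B = (2.32×10⁻⁸)(5.51×10²⁷)(1.602×10⁻¹⁹)(2.58×10⁻³)/1.03 ≈ 0.0513 T.

B ≈ 0.0513 T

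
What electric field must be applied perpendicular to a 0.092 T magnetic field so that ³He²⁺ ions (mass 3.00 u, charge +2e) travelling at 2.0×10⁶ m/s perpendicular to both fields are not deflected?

For straight-line motion qE = qvB, so E = vB.
E = 2.0×10⁶ × 0.092 = 1.8×10⁵ V/m.

E = 1.8×10⁵ V/m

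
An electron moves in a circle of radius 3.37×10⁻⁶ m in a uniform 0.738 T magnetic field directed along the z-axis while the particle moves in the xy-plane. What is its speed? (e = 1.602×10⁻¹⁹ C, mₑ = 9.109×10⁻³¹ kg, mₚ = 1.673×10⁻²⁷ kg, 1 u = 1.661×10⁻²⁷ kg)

v ≈ 4.37×10⁵ m/s

From |q|vB = mv²/r, v = |q|Br/m.
v = (1.602×10⁻¹⁹)(0.738)(3.37×10⁻⁶)/9.109×10⁻³¹ ≈ 4.37×10⁵ m/s.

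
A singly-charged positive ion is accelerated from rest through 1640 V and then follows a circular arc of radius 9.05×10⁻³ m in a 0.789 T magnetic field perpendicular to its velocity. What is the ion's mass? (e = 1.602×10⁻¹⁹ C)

m ≈ 2.49×10⁻²⁷ kg

Combine |q|V = ½mv² and r = mv/(|q|B): eliminate v to get m = qB²r²/(2V).
m = (1.602×10⁻¹⁹)(0.789)²(9.05×10⁻³)²/(2·1640) ≈ 2.49×10⁻²⁷ kg.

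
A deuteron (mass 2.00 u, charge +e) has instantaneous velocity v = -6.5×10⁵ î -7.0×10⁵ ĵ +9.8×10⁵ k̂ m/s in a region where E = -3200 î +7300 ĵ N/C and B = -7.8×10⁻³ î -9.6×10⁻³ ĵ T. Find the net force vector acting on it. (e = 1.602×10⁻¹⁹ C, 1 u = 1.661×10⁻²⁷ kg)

v×B = (9410, -7640, 780) N/C.
E + v×B = (6210, -344, 780) N/C.
F = q(E + v×B) = (1.602×10⁻¹⁹ C)·(6210, -344, 780) = (9.95×10⁻¹⁶, -5.51×10⁻¹⁷, 1.25×10⁻¹⁶) N.

F ≈ (9.95×10⁻¹⁶, -5.51×10⁻¹⁷, 1.25×10⁻¹⁶) N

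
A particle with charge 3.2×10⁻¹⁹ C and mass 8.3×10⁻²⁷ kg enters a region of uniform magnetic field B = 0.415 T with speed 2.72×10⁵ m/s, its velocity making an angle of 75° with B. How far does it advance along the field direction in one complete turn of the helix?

p ≈ 0.0276 m

v∥ = v cosθ = 2.72×10⁵·cos75° ≈ 7.040×10⁴ m/s.
T = 2πm/(|q|B) = 2π(8.3×10⁻²⁷)/((3.2×10⁻¹⁹)(0.415)) ≈ 3.927×10⁻⁷ s.
pitch = v∥ T = (7.040×10⁴)(3.927×10⁻⁷) ≈ 0.0276 m.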